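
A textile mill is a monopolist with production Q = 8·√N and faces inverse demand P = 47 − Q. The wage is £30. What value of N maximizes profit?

N* = 4

Marginal revenue from the inverse demand is MR = 47 − 2Q.
The marginal product is MP_N = 4·N^(-1/2).
A monopolist hires until marginal revenue product equals the wage: MR·MP_N = w.
At N, Q = 8·√N. Substituting and solving: (47 − 16·√N)·4·N^(-1/2) = 30 gives N = 4.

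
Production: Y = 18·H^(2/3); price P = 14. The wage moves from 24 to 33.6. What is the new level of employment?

From P·MP_H = w with MP_H = 12·H^(-1/3), the labor demand is H(w) = (168/w)^(3).
At w = 24: H = 343. At w = 33.6: H = 125.

H* = 125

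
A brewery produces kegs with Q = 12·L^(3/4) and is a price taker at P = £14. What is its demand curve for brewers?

MP_L = (3/4)·12·L^(-1/4) = 9·L^(-1/4).
Setting P·MP_L = w: 126·L^(-1/4) = w.
Solving for L: L^(-1/4) = w/126, so L = (126/w)^(4).

L(w) = (126/w)^(4)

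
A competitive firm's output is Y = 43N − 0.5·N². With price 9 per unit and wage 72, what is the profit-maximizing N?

N* = 35

The marginal product of N is MP_N = 43 − N.
A price-taking firm hires until the value of the marginal product equals the wage: P·MP_N = w, so 9·(43 − N) = 72.
Then 43 − N = 8, giving N = 35.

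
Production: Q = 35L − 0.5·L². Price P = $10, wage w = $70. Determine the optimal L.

L* = 28

The marginal product of L is MP_L = 35 − L.
A price-taking firm hires until the value of the marginal product equals the wage: P·MP_L = w, so 10·(35 − L) = 70.
Then 35 − L = 7, giving L = 28.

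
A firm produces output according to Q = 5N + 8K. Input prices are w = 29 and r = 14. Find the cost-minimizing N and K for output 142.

N* = 0, K* = 17.75

The inputs are perfect substitutes, so the firm uses whichever has the lower cost per unit of output.
Cost per unit of output via N is w/5 = 5.8; via K it is r/8 = 1.75. K is cheaper.
Producing Q = 142 with K alone: N = 0, K = 17.75.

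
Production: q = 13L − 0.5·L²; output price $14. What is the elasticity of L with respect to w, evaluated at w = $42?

ε = -0.3

From P·MP_L = w with MP_L = 13 − L, labor demand is L(w) = 13 − w/14.
dL/dw = −1/(14) = -1/14.
At w = 42, L = 10, so ε = (dL/dw)·(w/L) = (-1/14)·(42/10) = -0.3.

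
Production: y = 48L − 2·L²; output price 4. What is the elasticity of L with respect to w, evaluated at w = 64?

ε = -0.5

From P·MP_L = w with MP_L = 48 − 4L, labor demand is L(w) = (48 − w/4)/4.
dL/dw = −1/(16) = -0.0625.
At w = 64, L = 8, so ε = (dL/dw)·(w/L) = (-0.0625)·(64/8) = -0.5.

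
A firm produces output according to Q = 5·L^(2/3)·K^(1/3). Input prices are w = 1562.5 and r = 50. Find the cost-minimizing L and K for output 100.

L* = 8, K* = 125

Cost minimization requires the marginal rate of technical substitution to equal the input-price ratio: MP_L/MP_K = w/r.
Here MP_L/MP_K = (2/3)·(K/L)/(1/3) = 2·(K/L). Setting this equal to 1562.5/50 = 31.25 gives K = 15.625L.
Substituting into Q = 100: 5·L^(2/3)·(15.625L)^(1/3) = 100.
Solving, L = 8 and K = 125.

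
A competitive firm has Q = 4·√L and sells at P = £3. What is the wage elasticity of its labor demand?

MP_L = (1/2)·4·L^(-1/2), so P·MP_L = w gives 6·L^(-1/2) = w.
Solving, L(w) = (6/w)^(2). This is a constant-elasticity form: L ∝ w^(−2), so ε = −2.

ε = -2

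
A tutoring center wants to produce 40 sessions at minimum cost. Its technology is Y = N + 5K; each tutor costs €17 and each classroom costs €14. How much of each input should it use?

The inputs are perfect substitutes, so the firm uses whichever has the lower cost per unit of output.
Cost per unit of output via N is 17; via K it is 2.8. K is cheaper.
Producing Y = 40 with K alone: N = 0, K = 8.

N* = 0, K* = 8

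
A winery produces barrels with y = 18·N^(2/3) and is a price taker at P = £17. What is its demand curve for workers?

N(w) = 8489664/w³

MP_N = (2/3)·18·N^(-1/3) = 12·N^(-1/3).
Setting P·MP_N = w: 204·N^(-1/3) = w.
Solving for N: N^(-1/3) = w/204, so N = (204/w)^(3).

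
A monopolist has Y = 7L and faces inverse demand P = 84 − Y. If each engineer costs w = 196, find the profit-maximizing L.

Marginal revenue from the inverse demand is MR = 84 − 2Y.
The marginal product is MP_L = 7.
A monopolist hires until marginal revenue product equals the wage: MR·MP_L = w.
(84 − 14L)·7 = 196, so L = 4.

L* = 4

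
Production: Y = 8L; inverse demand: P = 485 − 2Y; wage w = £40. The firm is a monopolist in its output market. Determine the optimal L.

Marginal revenue from the inverse demand is MR = 485 − 4Y.
The marginal product is MP_L = 8.
A monopolist hires until marginal revenue product equals the wage: MR·MP_L = w.
(485 − 32L)·8 = 40, so L = 15.

L* = 15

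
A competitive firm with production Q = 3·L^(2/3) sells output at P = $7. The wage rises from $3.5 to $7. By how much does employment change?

From P·MP_L = w with MP_L = 2·L^(-1/3), the labor demand is L(w) = (14/w)^(3).
At w = 3.5: L = 64. At w = 7: L = 8.
ΔL = 8 − 64 = -56.

ΔL = -56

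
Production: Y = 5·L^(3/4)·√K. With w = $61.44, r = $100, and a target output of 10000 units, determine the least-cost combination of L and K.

L* = 625, K* = 256

Cost minimization requires the marginal rate of technical substitution to equal the input-price ratio: MP_L/MP_K = w/r.
Here MP_L/MP_K = (3/4)·(K/L)/(1/2) = 1.5·(K/L). Setting this equal to 61.44/100 = 0.6144 gives K = 0.4096L.
Substituting into Y = 10000: 5·L^(3/4)·(0.4096L)^(1/2) = 10000.
Solving, L = 625 and K = 256.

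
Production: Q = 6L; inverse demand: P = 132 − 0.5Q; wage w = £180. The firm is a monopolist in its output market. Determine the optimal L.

L* = 17

Marginal revenue from the inverse demand is MR = 132 − Q.
The marginal product is MP_L = 6.
A monopolist hires until marginal revenue product equals the wage: MR·MP_L = w.
(132 − 6L)·6 = 180, so L = 17.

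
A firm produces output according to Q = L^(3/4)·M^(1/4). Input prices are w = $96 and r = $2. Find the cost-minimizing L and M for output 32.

Cost minimization requires the marginal rate of technical substitution to equal the input-price ratio: MP_L/MP_M = w/r.
Here MP_L/MP_M = (3/4)·(M/L)/(1/4) = 3·(M/L). Setting this equal to 96/2 = 48 gives M = 16L.
Substituting into Q = 32: L^(3/4)·(16L)^(1/4) = 32.
Solving, L = 16 and M = 256.

L* = 16, M* = 256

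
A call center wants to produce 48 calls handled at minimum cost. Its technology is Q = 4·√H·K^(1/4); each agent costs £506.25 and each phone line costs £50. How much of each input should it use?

H* = 16, K* = 81

Cost minimization requires the marginal rate of technical substitution to equal the input-price ratio: MP_H/MP_K = w/r.
Here MP_H/MP_K = (1/2)·(K/H)/(1/4) = 2·(K/H). Setting this equal to 506.25/50 = 10.125 gives K = 5.0625H.
Substituting into Q = 48: 4·H^(1/2)·(5.0625H)^(1/4) = 48.
Solving, H = 16 and K = 81.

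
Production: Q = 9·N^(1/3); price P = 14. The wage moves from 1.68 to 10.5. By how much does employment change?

ΔN = -117

From P·MP_N = w with MP_N = 3·N^(-2/3), the labor demand is N(w) = (42/w)^(3/2).
At w = 1.68: N = 125. At w = 10.5: N = 8.
ΔN = 8 − 125 = -117.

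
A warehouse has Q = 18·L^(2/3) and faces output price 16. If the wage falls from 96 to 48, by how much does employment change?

From P·MP_L = w with MP_L = 12·L^(-1/3), the labor demand is L(w) = (192/w)^(3).
At w = 96: L = 8. At w = 48: L = 64.
ΔL = 64 − 8 = 56.

ΔL = 56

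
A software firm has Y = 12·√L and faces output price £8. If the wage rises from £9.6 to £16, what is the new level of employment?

L* = 9

From P·MP_L = w with MP_L = 6·L^(-1/2), the labor demand is L(w) = (48/w)^(2).
At w = 9.6: L = 25. At w = 16: L = 9.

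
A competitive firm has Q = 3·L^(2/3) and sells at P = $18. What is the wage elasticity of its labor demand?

ε = -3

MP_L = (2/3)·3·L^(-1/3), so P·MP_L = w gives 36·L^(-1/3) = w.
Solving, L(w) = (36/w)^(3). This is a constant-elasticity form: L ∝ w^(−3), so ε = −3.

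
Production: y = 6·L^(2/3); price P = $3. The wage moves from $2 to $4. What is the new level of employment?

L* = 27

From P·MP_L = w with MP_L = 4·L^(-1/3), the labor demand is L(w) = (12/w)^(3).
At w = 2: L = 216. At w = 4: L = 27.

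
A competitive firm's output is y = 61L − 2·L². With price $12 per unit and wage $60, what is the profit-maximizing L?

L* = 14

The marginal product of L is MP_L = 61 − 4L.
A price-taking firm hires until the value of the marginal product equals the wage: P·MP_L = w, so 12·(61 − 4L) = 60.
Then 61 − 4L = 5, giving L = 14.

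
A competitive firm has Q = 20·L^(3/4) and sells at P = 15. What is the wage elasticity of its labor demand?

MP_L = (3/4)·20·L^(-1/4), so P·MP_L = w gives 225·L^(-1/4) = w.
Solving, L(w) = (225/w)^(4). This is a constant-elasticity form: L ∝ w^(−4), so ε = −4.

ε = -4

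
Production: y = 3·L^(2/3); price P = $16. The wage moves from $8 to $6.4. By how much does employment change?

ΔL = 61

From P·MP_L = w with MP_L = 2·L^(-1/3), the labor demand is L(w) = (32/w)^(3).
At w = 8: L = 64. At w = 6.4: L = 125.
ΔL = 125 − 64 = 61.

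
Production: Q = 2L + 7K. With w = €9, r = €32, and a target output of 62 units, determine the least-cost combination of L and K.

The inputs are perfect substitutes, so the firm uses whichever has the lower cost per unit of output.
Cost per unit of output via L is w/2 = 4.5; via K it is r/7 = 32/7. L is cheaper.
Producing Q = 62 with L alone: L = 31, K = 0.

L* = 31, K* = 0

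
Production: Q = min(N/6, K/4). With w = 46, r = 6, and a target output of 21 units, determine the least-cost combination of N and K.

With a fixed-proportions technology, the cost-minimizing bundle uses no slack in either input: N/6 = K/4 = Q.
So N = 6·21 = 126 and K = 4·21 = 84.

N* = 126, K* = 84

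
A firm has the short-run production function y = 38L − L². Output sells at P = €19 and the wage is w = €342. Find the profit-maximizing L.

The marginal product of L is MP_L = 38 − 2L.
A price-taking firm hires until the value of the marginal product equals the wage: P·MP_L = w, so 19·(38 − 2L) = 342.
Then 38 − 2L = 18, giving L = 10.

L* = 10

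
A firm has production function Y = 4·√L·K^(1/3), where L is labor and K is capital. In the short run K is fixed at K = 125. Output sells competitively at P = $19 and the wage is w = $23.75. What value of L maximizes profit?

With K = 125, MP_L = (1/2)·4·L^(-1/2)·125^(1/3) = 10·L^(-1/2).
Profit maximization for a price taker requires P·MP_L = w: 19·10·L^(-1/2) = 23.75.
So L^(-1/2) = 0.125, which gives L = 64.

L* = 64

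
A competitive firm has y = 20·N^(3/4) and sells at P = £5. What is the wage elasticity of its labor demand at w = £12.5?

MP_N = (3/4)·20·N^(-1/4), so P·MP_N = w gives 75·N^(-1/4) = w.
Solving, N(w) = (75/w)^(4). This is a constant-elasticity form: N ∝ w^(−4), so ε = −4.

ε = -4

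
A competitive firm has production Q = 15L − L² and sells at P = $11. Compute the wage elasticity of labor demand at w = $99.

ε = -1.5

From P·MP_L = w with MP_L = 15 − 2L, labor demand is L(w) = (15 − w/11)/2.
dL/dw = −1/(22) = -1/22.
At w = 99, L = 3, so ε = (dL/dw)·(w/L) = (-1/22)·(99/3) = -1.5.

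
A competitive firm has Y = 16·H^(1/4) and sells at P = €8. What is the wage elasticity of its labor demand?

ε = -4/3

MP_H = (1/4)·16·H^(-3/4), so P·MP_H = w gives 32·H^(-3/4) = w.
Solving, H(w) = (32/w)^(4/3). This is a constant-elasticity form: H ∝ w^(−4/3), so ε = −4/3.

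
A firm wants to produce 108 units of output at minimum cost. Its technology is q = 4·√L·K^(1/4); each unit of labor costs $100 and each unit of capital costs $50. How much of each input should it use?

Cost minimization requires the marginal rate of technical substitution to equal the input-price ratio: MP_L/MP_K = w/r.
Here MP_L/MP_K = (1/2)·(K/L)/(1/4) = 2·(K/L). Setting this equal to 100/50 = 2 gives K = L.
Substituting into q = 108: 4·L^(1/2)·(L)^(1/4) = 108.
Solving, L = 81 and K = 81.

L* = 81, K* = 81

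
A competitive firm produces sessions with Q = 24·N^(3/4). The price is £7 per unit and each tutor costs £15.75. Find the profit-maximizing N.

N* = 4096

MP_N = (3/4)·24·N^(-1/4) = 18·N^(-1/4).
Profit maximization for a price taker requires P·MP_N = w: 7·18·N^(-1/4) = 15.75.
So N^(-1/4) = 0.125, which gives N = 4096.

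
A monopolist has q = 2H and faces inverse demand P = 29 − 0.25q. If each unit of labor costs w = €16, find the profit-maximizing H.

Marginal revenue from the inverse demand is MR = 29 − 0.5q.
The marginal product is MP_H = 2.
A monopolist hires until marginal revenue product equals the wage: MR·MP_H = w.
(29 − H)·2 = 16, so H = 21.

H* = 21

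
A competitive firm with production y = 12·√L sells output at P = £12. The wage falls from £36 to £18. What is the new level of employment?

L* = 16

From P·MP_L = w with MP_L = 6·L^(-1/2), the labor demand is L(w) = (72/w)^(2).
At w = 36: L = 4. At w = 18: L = 16.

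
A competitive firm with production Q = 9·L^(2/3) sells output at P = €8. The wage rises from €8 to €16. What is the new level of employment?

L* = 27

From P·MP_L = w with MP_L = 6·L^(-1/3), the labor demand is L(w) = (48/w)^(3).
At w = 8: L = 216. At w = 16: L = 27.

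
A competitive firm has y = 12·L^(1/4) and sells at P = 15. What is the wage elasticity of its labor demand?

MP_L = (1/4)·12·L^(-3/4), so P·MP_L = w gives 45·L^(-3/4) = w.
Solving, L(w) = (45/w)^(4/3). This is a constant-elasticity form: L ∝ w^(−4/3), so ε = −4/3.

ε = -4/3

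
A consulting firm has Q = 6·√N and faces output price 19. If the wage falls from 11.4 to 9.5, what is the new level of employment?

N* = 36

From P·MP_N = w with MP_N = 3·N^(-1/2), the labor demand is N(w) = (57/w)^(2).
At w = 11.4: N = 25. At w = 9.5: N = 36.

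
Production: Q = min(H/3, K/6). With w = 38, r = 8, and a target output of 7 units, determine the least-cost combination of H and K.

With a fixed-proportions technology, the cost-minimizing bundle uses no slack in either input: H/3 = K/6 = Q.
So H = 3·7 = 21 and K = 6·7 = 42.

H* = 21, K* = 42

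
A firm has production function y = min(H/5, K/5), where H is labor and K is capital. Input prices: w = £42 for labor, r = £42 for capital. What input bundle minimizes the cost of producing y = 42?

H* = 210, K* = 210

With a fixed-proportions technology, the cost-minimizing bundle uses no slack in either input: H/5 = K/5 = y.
So H = 5·42 = 210 and K = 5·42 = 210.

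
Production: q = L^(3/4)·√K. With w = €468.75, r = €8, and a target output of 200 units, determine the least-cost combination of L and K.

Cost minimization requires the marginal rate of technical substitution to equal the input-price ratio: MP_L/MP_K = w/r.
Here MP_L/MP_K = (3/4)·(K/L)/(1/2) = 1.5·(K/L). Setting this equal to 468.75/8 = 58.59375 gives K = 39.0625L.
Substituting into q = 200: L^(3/4)·(39.0625L)^(1/2) = 200.
Solving, L = 16 and K = 625.

L* = 16, K* = 625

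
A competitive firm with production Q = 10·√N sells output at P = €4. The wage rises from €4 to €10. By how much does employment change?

ΔN = -21

From P·MP_N = w with MP_N = 5·N^(-1/2), the labor demand is N(w) = (20/w)^(2).
At w = 4: N = 25. At w = 10: N = 4.
ΔN = 4 − 25 = -21.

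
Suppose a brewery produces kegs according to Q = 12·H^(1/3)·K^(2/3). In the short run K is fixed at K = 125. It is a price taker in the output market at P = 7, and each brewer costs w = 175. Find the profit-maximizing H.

With K = 125, MP_H = (1/3)·12·H^(-2/3)·125^(2/3) = 100·H^(-2/3).
Profit maximization for a price taker requires P·MP_H = w: 7·100·H^(-2/3) = 175.
So H^(-2/3) = 0.25, which gives H = 8.

H* = 8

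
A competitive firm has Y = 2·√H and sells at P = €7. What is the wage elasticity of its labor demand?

MP_H = (1/2)·2·H^(-1/2), so P·MP_H = w gives 7·H^(-1/2) = w.
Solving, H(w) = (7/w)^(2). This is a constant-elasticity form: H ∝ w^(−2), so ε = −2.

ε = -2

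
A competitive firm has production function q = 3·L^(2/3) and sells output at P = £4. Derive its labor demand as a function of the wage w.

L(w) = 512/w³

MP_L = (2/3)·3·L^(-1/3) = 2·L^(-1/3).
Setting P·MP_L = w: 8·L^(-1/3) = w.
Solving for L: L^(-1/3) = w/8, so L = (8/w)^(3).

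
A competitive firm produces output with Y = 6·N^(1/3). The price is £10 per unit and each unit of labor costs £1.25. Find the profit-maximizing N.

N* = 64

MP_N = (1/3)·6·N^(-2/3) = 2·N^(-2/3).
Profit maximization for a price taker requires P·MP_N = w: 10·2·N^(-2/3) = 1.25.
So N^(-2/3) = 0.0625, which gives N = 64.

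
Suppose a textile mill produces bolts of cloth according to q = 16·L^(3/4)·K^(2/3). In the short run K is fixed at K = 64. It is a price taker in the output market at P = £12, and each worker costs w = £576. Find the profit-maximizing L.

L* = 256

With K = 64, MP_L = (3/4)·16·L^(-1/4)·64^(2/3) = 192·L^(-1/4).
Profit maximization for a price taker requires P·MP_L = w: 12·192·L^(-1/4) = 576.
So L^(-1/4) = 0.25, which gives L = 256.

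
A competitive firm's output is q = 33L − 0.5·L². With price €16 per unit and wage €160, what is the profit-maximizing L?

L* = 23

The marginal product of L is MP_L = 33 − L.
A price-taking firm hires until the value of the marginal product equals the wage: P·MP_L = w, so 16·(33 − L) = 160.
Then 33 − L = 10, giving L = 23.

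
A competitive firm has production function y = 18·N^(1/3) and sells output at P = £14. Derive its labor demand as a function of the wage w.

N(w) = (84/w)^(3/2)

MP_N = (1/3)·18·N^(-2/3) = 6·N^(-2/3).
Setting P·MP_N = w: 84·N^(-2/3) = w.
Solving for N: N^(-2/3) = w/84, so N = (84/w)^(3/2).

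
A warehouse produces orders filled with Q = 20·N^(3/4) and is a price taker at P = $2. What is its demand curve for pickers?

N(w) = 810000/w^(4)

MP_N = (3/4)·20·N^(-1/4) = 15·N^(-1/4).
Setting P·MP_N = w: 30·N^(-1/4) = w.
Solving for N: N^(-1/4) = w/30, so N = (30/w)^(4).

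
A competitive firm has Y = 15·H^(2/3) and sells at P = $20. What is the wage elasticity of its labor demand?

MP_H = (2/3)·15·H^(-1/3), so P·MP_H = w gives 200·H^(-1/3) = w.
Solving, H(w) = (200/w)^(3). This is a constant-elasticity form: H ∝ w^(−3), so ε = −3.

ε = -3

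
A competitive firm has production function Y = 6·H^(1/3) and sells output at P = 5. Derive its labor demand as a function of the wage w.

H(w) = (10/w)^(3/2)

MP_H = (1/3)·6·H^(-2/3) = 2·H^(-2/3).
Setting P·MP_H = w: 10·H^(-2/3) = w.
Solving for H: H^(-2/3) = w/10, so H = (10/w)^(3/2).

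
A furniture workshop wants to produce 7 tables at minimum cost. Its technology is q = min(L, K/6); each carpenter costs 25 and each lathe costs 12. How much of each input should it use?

L* = 7, K* = 42

With a fixed-proportions technology, the cost-minimizing bundle uses no slack in either input: L = K/6 = q.
So L = 7 and K = 6·7 = 42.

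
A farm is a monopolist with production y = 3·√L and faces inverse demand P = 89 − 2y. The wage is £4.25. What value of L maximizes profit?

Marginal revenue from the inverse demand is MR = 89 − 4y.
The marginal product is MP_L = 1.5·L^(-1/2).
A monopolist hires until marginal revenue product equals the wage: MR·MP_L = w.
At L, y = 3·√L. Substituting and solving: (89 − 12·√L)·1.5·L^(-1/2) = 4.25 gives L = 36.

L* = 36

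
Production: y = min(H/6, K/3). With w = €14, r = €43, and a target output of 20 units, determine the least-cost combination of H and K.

H* = 120, K* = 60

With a fixed-proportions technology, the cost-minimizing bundle uses no slack in either input: H/6 = K/3 = y.
So H = 6·20 = 120 and K = 3·20 = 60.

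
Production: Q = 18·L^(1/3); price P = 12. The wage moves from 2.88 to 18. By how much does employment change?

ΔL = -117

From P·MP_L = w with MP_L = 6·L^(-2/3), the labor demand is L(w) = (72/w)^(3/2).
At w = 2.88: L = 125. At w = 18: L = 8.
ΔL = 8 − 125 = -117.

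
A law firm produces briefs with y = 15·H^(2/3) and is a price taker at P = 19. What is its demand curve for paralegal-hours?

H(w) = 6859000/w³

MP_H = (2/3)·15·H^(-1/3) = 10·H^(-1/3).
Setting P·MP_H = w: 190·H^(-1/3) = w.
Solving for H: H^(-1/3) = w/190, so H = (190/w)^(3).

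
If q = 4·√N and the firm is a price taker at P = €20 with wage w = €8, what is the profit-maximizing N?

N* = 25

MP_N = (1/2)·4·N^(-1/2) = 2·N^(-1/2).
Profit maximization for a price taker requires P·MP_N = w: 20·2·N^(-1/2) = 8.
So N^(-1/2) = 0.2, which gives N = 25.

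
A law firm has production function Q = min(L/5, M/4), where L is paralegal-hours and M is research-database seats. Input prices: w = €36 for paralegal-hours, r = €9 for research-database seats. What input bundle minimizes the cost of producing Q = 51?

With a fixed-proportions technology, the cost-minimizing bundle uses no slack in either input: L/5 = M/4 = Q.
So L = 5·51 = 255 and M = 4·51 = 204.

L* = 255, M* = 204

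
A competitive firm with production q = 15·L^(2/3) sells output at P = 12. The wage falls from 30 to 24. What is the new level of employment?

L* = 125

From P·MP_L = w with MP_L = 10·L^(-1/3), the labor demand is L(w) = (120/w)^(3).
At w = 30: L = 64. At w = 24: L = 125.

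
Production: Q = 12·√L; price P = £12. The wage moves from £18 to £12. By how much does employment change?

ΔL = 20

From P·MP_L = w with MP_L = 6·L^(-1/2), the labor demand is L(w) = (72/w)^(2).
At w = 18: L = 16. At w = 12: L = 36.
ΔL = 36 − 16 = 20.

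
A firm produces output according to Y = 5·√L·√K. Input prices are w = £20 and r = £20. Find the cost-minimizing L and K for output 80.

Cost minimization requires the marginal rate of technical substitution to equal the input-price ratio: MP_L/MP_K = w/r.
Here MP_L/MP_K = (1/2)·(K/L)/(1/2) = (K/L). Setting this equal to 20/20 = 1 gives K = L.
Substituting into Y = 80: 5·L^(1/2)·(L)^(1/2) = 80.
Solving, L = 16 and K = 16.

L* = 16, K* = 16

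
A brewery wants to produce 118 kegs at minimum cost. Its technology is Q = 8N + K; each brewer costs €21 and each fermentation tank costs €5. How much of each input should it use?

N* = 14.75, K* = 0

The inputs are perfect substitutes, so the firm uses whichever has the lower cost per unit of output.
Cost per unit of output via N is 2.625; via K it is 5. N is cheaper.
Producing Q = 118 with N alone: N = 14.75, K = 0.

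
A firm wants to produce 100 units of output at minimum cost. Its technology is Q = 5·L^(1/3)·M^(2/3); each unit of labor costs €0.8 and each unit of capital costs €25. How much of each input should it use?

Cost minimization requires the marginal rate of technical substitution to equal the input-price ratio: MP_L/MP_M = w/r.
Here MP_L/MP_M = (1/3)·(M/L)/(2/3) = 0.5·(M/L). Setting this equal to 0.8/25 = 0.032 gives M = 0.064L.
Substituting into Q = 100: 5·L^(1/3)·(0.064L)^(2/3) = 100.
Solving, L = 125 and M = 8.

L* = 125, M* = 8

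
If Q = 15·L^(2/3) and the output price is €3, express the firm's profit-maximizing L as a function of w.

MP_L = (2/3)·15·L^(-1/3) = 10·L^(-1/3).
Setting P·MP_L = w: 30·L^(-1/3) = w.
Solving for L: L^(-1/3) = w/30, so L = (30/w)^(3).

L(w) = 27000/w³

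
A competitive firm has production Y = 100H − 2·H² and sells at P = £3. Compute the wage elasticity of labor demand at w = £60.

ε = -0.25

From P·MP_H = w with MP_H = 100 − 4H, labor demand is H(w) = (100 − w/3)/4.
dH/dw = −1/(12) = -1/12.
At w = 60, H = 20, so ε = (dH/dw)·(w/H) = (-1/12)·(60/20) = -0.25.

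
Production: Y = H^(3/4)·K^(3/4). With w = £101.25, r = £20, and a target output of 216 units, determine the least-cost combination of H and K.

Cost minimization requires the marginal rate of technical substitution to equal the input-price ratio: MP_H/MP_K = w/r.
Here MP_H/MP_K = (3/4)·(K/H)/(3/4) = (K/H). Setting this equal to 101.25/20 = 5.0625 gives K = 5.0625H.
Substituting into Y = 216: H^(3/4)·(5.0625H)^(3/4) = 216.
Solving, H = 16 and K = 81.

H* = 16, K* = 81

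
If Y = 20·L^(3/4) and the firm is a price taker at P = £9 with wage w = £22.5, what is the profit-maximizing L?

L* = 1296

MP_L = (3/4)·20·L^(-1/4) = 15·L^(-1/4).
Profit maximization for a price taker requires P·MP_L = w: 9·15·L^(-1/4) = 22.5.
So L^(-1/4) = 1/6, which gives L = 1296.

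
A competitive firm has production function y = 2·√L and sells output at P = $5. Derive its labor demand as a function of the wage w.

L(w) = 25/w²

MP_L = (1/2)·2·L^(-1/2) = L^(-1/2).
Setting P·MP_L = w: 5·L^(-1/2) = w.
Solving for L: L^(-1/2) = w/5, so L = (5/w)^(2).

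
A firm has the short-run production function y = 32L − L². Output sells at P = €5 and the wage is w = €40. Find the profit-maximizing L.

L* = 12

The marginal product of L is MP_L = 32 − 2L.
A price-taking firm hires until the value of the marginal product equals the wage: P·MP_L = w, so 5·(32 − 2L) = 40.
Then 32 − 2L = 8, giving L = 12.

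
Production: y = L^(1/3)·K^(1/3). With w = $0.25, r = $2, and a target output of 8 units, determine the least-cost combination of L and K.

L* = 64, K* = 8

Cost minimization requires the marginal rate of technical substitution to equal the input-price ratio: MP_L/MP_K = w/r.
Here MP_L/MP_K = (1/3)·(K/L)/(1/3) = (K/L). Setting this equal to 0.25/2 = 0.125 gives K = 0.125L.
Substituting into y = 8: L^(1/3)·(0.125L)^(1/3) = 8.
Solving, L = 64 and K = 8.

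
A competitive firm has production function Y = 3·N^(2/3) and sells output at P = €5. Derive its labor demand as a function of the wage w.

MP_N = (2/3)·3·N^(-1/3) = 2·N^(-1/3).
Setting P·MP_N = w: 10·N^(-1/3) = w.
Solving for N: N^(-1/3) = w/10, so N = (10/w)^(3).

N(w) = 1000/w³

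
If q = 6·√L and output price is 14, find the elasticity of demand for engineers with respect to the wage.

MP_L = (1/2)·6·L^(-1/2), so P·MP_L = w gives 42·L^(-1/2) = w.
Solving, L(w) = (42/w)^(2). This is a constant-elasticity form: L ∝ w^(−2), so ε = −2.

ε = -2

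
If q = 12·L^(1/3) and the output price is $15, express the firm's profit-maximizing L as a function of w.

L(w) = (60/w)^(3/2)

MP_L = (1/3)·12·L^(-2/3) = 4·L^(-2/3).
Setting P·MP_L = w: 60·L^(-2/3) = w.
Solving for L: L^(-2/3) = w/60, so L = (60/w)^(3/2).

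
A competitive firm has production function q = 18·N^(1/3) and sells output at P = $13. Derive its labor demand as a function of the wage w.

MP_N = (1/3)·18·N^(-2/3) = 6·N^(-2/3).
Setting P·MP_N = w: 78·N^(-2/3) = w.
Solving for N: N^(-2/3) = w/78, so N = (78/w)^(3/2).

N(w) = (78/w)^(3/2)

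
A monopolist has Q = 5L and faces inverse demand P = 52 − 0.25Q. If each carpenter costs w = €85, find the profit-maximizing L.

L* = 14

Marginal revenue from the inverse demand is MR = 52 − 0.5Q.
The marginal product is MP_L = 5.
A monopolist hires until marginal revenue product equals the wage: MR·MP_L = w.
(52 − 2.5L)·5 = 85, so L = 14.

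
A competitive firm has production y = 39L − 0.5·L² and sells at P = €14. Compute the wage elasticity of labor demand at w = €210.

ε = -0.625

From P·MP_L = w with MP_L = 39 − L, labor demand is L(w) = 39 − w/14.
dL/dw = −1/(14) = -1/14.
At w = 210, L = 24, so ε = (dL/dw)·(w/L) = (-1/14)·(210/24) = -0.625.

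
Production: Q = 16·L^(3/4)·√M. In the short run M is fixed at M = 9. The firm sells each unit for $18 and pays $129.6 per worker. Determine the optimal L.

L* = 625

With M = 9, MP_L = (3/4)·16·L^(-1/4)·9^(1/2) = 36·L^(-1/4).
Profit maximization for a price taker requires P·MP_L = w: 18·36·L^(-1/4) = 129.6.
So L^(-1/4) = 0.2, which gives L = 625.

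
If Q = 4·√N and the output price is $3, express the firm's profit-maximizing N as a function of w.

MP_N = (1/2)·4·N^(-1/2) = 2·N^(-1/2).
Setting P·MP_N = w: 6·N^(-1/2) = w.
Solving for N: N^(-1/2) = w/6, so N = (6/w)^(2).

N(w) = 36/w²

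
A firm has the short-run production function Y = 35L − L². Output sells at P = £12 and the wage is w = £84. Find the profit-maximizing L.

L* = 14

The marginal product of L is MP_L = 35 − 2L.
A price-taking firm hires until the value of the marginal product equals the wage: P·MP_L = w, so 12·(35 − 2L) = 84.
Then 35 − 2L = 7, giving L = 14.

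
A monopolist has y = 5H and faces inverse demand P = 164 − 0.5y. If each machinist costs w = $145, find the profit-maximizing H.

H* = 27

Marginal revenue from the inverse demand is MR = 164 − y.
The marginal product is MP_H = 5.
A monopolist hires until marginal revenue product equals the wage: MR·MP_H = w.
(164 − 5H)·5 = 145, so H = 27.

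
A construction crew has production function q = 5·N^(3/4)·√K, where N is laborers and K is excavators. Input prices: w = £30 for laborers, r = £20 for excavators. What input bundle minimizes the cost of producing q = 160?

Cost minimization requires the marginal rate of technical substitution to equal the input-price ratio: MP_N/MP_K = w/r.
Here MP_N/MP_K = (3/4)·(K/N)/(1/2) = 1.5·(K/N). Setting this equal to 30/20 = 1.5 gives K = N.
Substituting into q = 160: 5·N^(3/4)·(N)^(1/2) = 160.
Solving, N = 16 and K = 16.

N* = 16, K* = 16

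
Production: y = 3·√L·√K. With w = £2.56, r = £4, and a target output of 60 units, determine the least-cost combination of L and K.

Cost minimization requires the marginal rate of technical substitution to equal the input-price ratio: MP_L/MP_K = w/r.
Here MP_L/MP_K = (1/2)·(K/L)/(1/2) = (K/L). Setting this equal to 2.56/4 = 0.64 gives K = 0.64L.
Substituting into y = 60: 3·L^(1/2)·(0.64L)^(1/2) = 60.
Solving, L = 25 and K = 16.

L* = 25, K* = 16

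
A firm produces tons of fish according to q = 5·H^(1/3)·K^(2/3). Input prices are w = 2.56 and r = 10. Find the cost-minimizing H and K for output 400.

H* = 125, K* = 64

Cost minimization requires the marginal rate of technical substitution to equal the input-price ratio: MP_H/MP_K = w/r.
Here MP_H/MP_K = (1/3)·(K/H)/(2/3) = 0.5·(K/H). Setting this equal to 2.56/10 = 0.256 gives K = 0.512H.
Substituting into q = 400: 5·H^(1/3)·(0.512H)^(2/3) = 400.
Solving, H = 125 and K = 64.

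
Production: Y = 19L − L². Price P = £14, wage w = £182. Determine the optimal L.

L* = 3

The marginal product of L is MP_L = 19 − 2L.
A price-taking firm hires until the value of the marginal product equals the wage: P·MP_L = w, so 14·(19 − 2L) = 182.
Then 19 − 2L = 13, giving L = 3.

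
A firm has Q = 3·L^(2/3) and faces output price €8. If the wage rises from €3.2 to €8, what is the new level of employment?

L* = 8

From P·MP_L = w with MP_L = 2·L^(-1/3), the labor demand is L(w) = (16/w)^(3).
At w = 3.2: L = 125. At w = 8: L = 8.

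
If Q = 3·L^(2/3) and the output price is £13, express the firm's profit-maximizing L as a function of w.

L(w) = 17576/w³

MP_L = (2/3)·3·L^(-1/3) = 2·L^(-1/3).
Setting P·MP_L = w: 26·L^(-1/3) = w.
Solving for L: L^(-1/3) = w/26, so L = (26/w)^(3).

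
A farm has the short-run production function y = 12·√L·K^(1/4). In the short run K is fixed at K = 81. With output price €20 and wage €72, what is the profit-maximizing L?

L* = 25

With K = 81, MP_L = (1/2)·12·L^(-1/2)·81^(1/4) = 18·L^(-1/2).
Profit maximization for a price taker requires P·MP_L = w: 20·18·L^(-1/2) = 72.
So L^(-1/2) = 0.2, which gives L = 25.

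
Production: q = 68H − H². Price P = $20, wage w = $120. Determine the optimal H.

H* = 31

The marginal product of H is MP_H = 68 − 2H.
A price-taking firm hires until the value of the marginal product equals the wage: P·MP_H = w, so 20·(68 − 2H) = 120.
Then 68 − 2H = 6, giving H = 31.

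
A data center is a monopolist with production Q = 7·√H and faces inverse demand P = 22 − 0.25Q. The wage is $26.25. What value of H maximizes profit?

H* = 4

Marginal revenue from the inverse demand is MR = 22 − 0.5Q.
The marginal product is MP_H = 3.5·H^(-1/2).
A monopolist hires until marginal revenue product equals the wage: MR·MP_H = w.
At H, Q = 7·√H. Substituting and solving: (22 − 3.5·√H)·3.5·H^(-1/2) = 26.25 gives H = 4.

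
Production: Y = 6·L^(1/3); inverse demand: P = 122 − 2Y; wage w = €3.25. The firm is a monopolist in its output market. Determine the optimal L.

L* = 64

Marginal revenue from the inverse demand is MR = 122 − 4Y.
The marginal product is MP_L = 2·L^(-2/3).
A monopolist hires until marginal revenue product equals the wage: MR·MP_L = w.
At L, Y = 6·L^(1/3). Substituting and solving: (122 − 24·L^(1/3))·2·L^(-2/3) = 3.25 gives L = 64.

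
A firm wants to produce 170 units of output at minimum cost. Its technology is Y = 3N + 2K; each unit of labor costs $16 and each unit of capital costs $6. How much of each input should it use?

The inputs are perfect substitutes, so the firm uses whichever has the lower cost per unit of output.
Cost per unit of output via N is w/3 = 16/3; via K it is r/2 = 3. K is cheaper.
Producing Y = 170 with K alone: N = 0, K = 85.

N* = 0, K* = 85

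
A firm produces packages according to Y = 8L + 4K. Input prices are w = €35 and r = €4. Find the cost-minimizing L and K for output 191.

The inputs are perfect substitutes, so the firm uses whichever has the lower cost per unit of output.
Cost per unit of output via L is w/8 = 4.375; via K it is r/4 = 1. K is cheaper.
Producing Y = 191 with K alone: L = 0, K = 47.75.

L* = 0, K* = 47.75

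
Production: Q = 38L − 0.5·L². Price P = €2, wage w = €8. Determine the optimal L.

The marginal product of L is MP_L = 38 − L.
A price-taking firm hires until the value of the marginal product equals the wage: P·MP_L = w, so 2·(38 − L) = 8.
Then 38 − L = 4, giving L = 34.

L* = 34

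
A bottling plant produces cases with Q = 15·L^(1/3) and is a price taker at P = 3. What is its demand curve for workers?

MP_L = (1/3)·15·L^(-2/3) = 5·L^(-2/3).
Setting P·MP_L = w: 15·L^(-2/3) = w.
Solving for L: L^(-2/3) = w/15, so L = (15/w)^(3/2).

L(w) = (15/w)^(3/2)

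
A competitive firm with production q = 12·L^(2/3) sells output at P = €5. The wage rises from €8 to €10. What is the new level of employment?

L* = 64

From P·MP_L = w with MP_L = 8·L^(-1/3), the labor demand is L(w) = (40/w)^(3).
At w = 8: L = 125. At w = 10: L = 64.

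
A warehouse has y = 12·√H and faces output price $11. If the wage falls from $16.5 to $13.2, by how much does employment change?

ΔH = 9

From P·MP_H = w with MP_H = 6·H^(-1/2), the labor demand is H(w) = (66/w)^(2).
At w = 16.5: H = 16. At w = 13.2: H = 25.
ΔH = 25 − 16 = 9.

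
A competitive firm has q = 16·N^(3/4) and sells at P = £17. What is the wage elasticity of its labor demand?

ε = -4

MP_N = (3/4)·16·N^(-1/4), so P·MP_N = w gives 204·N^(-1/4) = w.
Solving, N(w) = (204/w)^(4). This is a constant-elasticity form: N ∝ w^(−4), so ε = −4.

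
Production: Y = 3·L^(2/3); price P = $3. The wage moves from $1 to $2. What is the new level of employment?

L* = 27

From P·MP_L = w with MP_L = 2·L^(-1/3), the labor demand is L(w) = (6/w)^(3).
At w = 1: L = 216. At w = 2: L = 27.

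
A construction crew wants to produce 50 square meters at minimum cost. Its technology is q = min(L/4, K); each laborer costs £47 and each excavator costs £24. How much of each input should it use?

L* = 200, K* = 50

With a fixed-proportions technology, the cost-minimizing bundle uses no slack in either input: L/4 = K = q.
So L = 4·50 = 200 and K = 50.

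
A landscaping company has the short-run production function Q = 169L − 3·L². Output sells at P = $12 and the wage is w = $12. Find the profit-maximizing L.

L* = 28

The marginal product of L is MP_L = 169 − 6L.
A price-taking firm hires until the value of the marginal product equals the wage: P·MP_L = w, so 12·(169 − 6L) = 12.
Then 169 − 6L = 1, giving L = 28.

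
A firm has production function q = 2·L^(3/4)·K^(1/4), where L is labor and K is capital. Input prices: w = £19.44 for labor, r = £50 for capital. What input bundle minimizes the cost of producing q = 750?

L* = 625, K* = 81

Cost minimization requires the marginal rate of technical substitution to equal the input-price ratio: MP_L/MP_K = w/r.
Here MP_L/MP_K = (3/4)·(K/L)/(1/4) = 3·(K/L). Setting this equal to 19.44/50 = 0.3888 gives K = 0.1296L.
Substituting into q = 750: 2·L^(3/4)·(0.1296L)^(1/4) = 750.
Solving, L = 625 and K = 81.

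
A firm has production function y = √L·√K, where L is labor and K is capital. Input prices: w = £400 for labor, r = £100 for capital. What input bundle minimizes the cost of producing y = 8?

Cost minimization requires the marginal rate of technical substitution to equal the input-price ratio: MP_L/MP_K = w/r.
Here MP_L/MP_K = (1/2)·(K/L)/(1/2) = (K/L). Setting this equal to 400/100 = 4 gives K = 4L.
Substituting into y = 8: L^(1/2)·(4L)^(1/2) = 8.
Solving, L = 4 and K = 16.

L* = 4, K* = 16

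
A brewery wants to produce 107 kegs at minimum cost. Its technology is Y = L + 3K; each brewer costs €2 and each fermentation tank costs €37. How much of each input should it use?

L* = 107, K* = 0

The inputs are perfect substitutes, so the firm uses whichever has the lower cost per unit of output.
Cost per unit of output via L is 2; via K it is 37/3. L is cheaper.
Producing Y = 107 with L alone: L = 107, K = 0.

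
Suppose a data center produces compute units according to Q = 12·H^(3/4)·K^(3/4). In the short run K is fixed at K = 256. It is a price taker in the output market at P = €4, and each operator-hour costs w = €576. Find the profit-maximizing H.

H* = 256

With K = 256, MP_H = (3/4)·12·H^(-1/4)·256^(3/4) = 576·H^(-1/4).
Profit maximization for a price taker requires P·MP_H = w: 4·576·H^(-1/4) = 576.
So H^(-1/4) = 0.25, which gives H = 256.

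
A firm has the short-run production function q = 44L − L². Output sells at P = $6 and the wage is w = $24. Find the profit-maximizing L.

The marginal product of L is MP_L = 44 − 2L.
A price-taking firm hires until the value of the marginal product equals the wage: P·MP_L = w, so 6·(44 − 2L) = 24.
Then 44 − 2L = 4, giving L = 20.

L* = 20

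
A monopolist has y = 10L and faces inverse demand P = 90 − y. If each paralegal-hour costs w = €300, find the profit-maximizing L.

Marginal revenue from the inverse demand is MR = 90 − 2y.
The marginal product is MP_L = 10.
A monopolist hires until marginal revenue product equals the wage: MR·MP_L = w.
(90 − 20L)·10 = 300, so L = 3.

L* = 3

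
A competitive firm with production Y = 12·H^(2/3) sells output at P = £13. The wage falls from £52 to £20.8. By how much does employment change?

From P·MP_H = w with MP_H = 8·H^(-1/3), the labor demand is H(w) = (104/w)^(3).
At w = 52: H = 8. At w = 20.8: H = 125.
ΔH = 125 − 8 = 117.

ΔH = 117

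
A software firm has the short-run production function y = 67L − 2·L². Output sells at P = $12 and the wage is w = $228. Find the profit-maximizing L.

L* = 12

The marginal product of L is MP_L = 67 − 4L.
A price-taking firm hires until the value of the marginal product equals the wage: P·MP_L = w, so 12·(67 − 4L) = 228.
Then 67 − 4L = 19, giving L = 12.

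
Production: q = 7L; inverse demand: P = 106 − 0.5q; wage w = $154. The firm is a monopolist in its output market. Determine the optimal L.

L* = 12

Marginal revenue from the inverse demand is MR = 106 − q.
The marginal product is MP_L = 7.
A monopolist hires until marginal revenue product equals the wage: MR·MP_L = w.
(106 − 7L)·7 = 154, so L = 12.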